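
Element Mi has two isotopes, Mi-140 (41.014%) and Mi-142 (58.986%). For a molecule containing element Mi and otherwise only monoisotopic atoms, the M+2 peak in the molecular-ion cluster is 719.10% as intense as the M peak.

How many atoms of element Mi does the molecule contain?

The M+2/M ratio from n Mi atoms is n · q/p = n · 0.58986/0.41014.
n = 7.1910 × 0.41014/0.58986 = 5.00 ≈ 5

5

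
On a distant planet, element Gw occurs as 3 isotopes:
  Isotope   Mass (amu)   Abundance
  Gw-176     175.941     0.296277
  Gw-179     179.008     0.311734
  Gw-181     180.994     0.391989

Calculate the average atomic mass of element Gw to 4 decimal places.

Weight each isotope mass by its fractional abundance: 0.296277 × 175.941 + 0.311734 × 179.008 + 0.391989 × 180.994
= 52.12727 + 55.80288 + 70.94766 = 178.87781 amu

178.8778 amu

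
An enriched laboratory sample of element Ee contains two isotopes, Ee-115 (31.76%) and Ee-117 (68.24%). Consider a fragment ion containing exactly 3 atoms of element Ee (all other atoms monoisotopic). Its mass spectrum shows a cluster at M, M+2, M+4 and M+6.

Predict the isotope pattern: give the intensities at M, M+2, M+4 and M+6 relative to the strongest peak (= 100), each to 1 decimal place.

Expanding (0.3176 + 0.6824)^3:
P(M) = 0.3176^3 = 0.032036
P(M+2) = 3 × 0.3176^2 × 0.6824^1 = 0.206501
P(M+4) = 3 × 0.3176^1 × 0.6824^2 = 0.443690
P(M+6) = 0.6824^3 = 0.317773
The M+4 peak is largest (0.443690); scaling to 100 gives 7.2 : 46.5 : 100.0 : 71.6.

7.2 : 46.5 : 100.0 : 71.6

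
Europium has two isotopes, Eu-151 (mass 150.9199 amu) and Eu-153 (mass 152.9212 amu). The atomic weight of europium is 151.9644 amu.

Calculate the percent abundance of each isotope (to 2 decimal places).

Let x be the fractional abundance of Eu-151; then Eu-153 has abundance 1 − x.
150.9199·x + 152.9212·(1 − x) = 151.9644
(150.9199 − 152.9212)·x = 151.9644 − 152.9212
x = -0.9568 / -2.0013 = 0.47809 → 47.81% Eu-151, 52.19% Eu-153.

Eu-151: 47.81%, Eu-153: 52.19%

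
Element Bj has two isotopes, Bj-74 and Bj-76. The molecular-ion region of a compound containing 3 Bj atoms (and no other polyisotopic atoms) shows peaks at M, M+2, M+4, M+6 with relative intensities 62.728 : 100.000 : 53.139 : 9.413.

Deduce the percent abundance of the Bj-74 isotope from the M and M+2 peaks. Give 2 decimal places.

65.30%

If p is the fraction of Bj that is Bj-74, then I(M+2)/I(M) = [C(3,1)·p^2·(1−p)] / p^3 = 3·(1−p)/p = 100.000/62.728 = 1.5942
(1−p)/p = 1.5942/3 = 0.5314  ⇒  p = 1/(1 + 0.5314) = 0.6530
Bj-74: 65.30%, Bj-76: 34.70%.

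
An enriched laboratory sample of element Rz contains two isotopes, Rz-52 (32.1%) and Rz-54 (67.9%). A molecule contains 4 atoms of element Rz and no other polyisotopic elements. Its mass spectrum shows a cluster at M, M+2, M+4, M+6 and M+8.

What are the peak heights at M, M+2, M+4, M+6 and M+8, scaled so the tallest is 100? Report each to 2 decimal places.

2.64 : 22.35 : 70.91 : 100.00 : 52.88

Each Rz atom is independently Rz-52 (p = 0.321) or Rz-54 (q = 0.679); the cluster is the binomial expansion (p + q)^4.
P(M) = 0.321^4 = 0.010617
P(M+2) = 4 × 0.321^3 × 0.679^1 = 0.089835
P(M+4) = 6 × 0.321^2 × 0.679^2 = 0.285037
P(M+6) = 4 × 0.321^1 × 0.679^3 = 0.401952
P(M+8) = 0.679^4 = 0.212559
The M+6 peak is largest (0.401952); scaling to 100 gives 2.64 : 22.35 : 70.91 : 100.00 : 52.88.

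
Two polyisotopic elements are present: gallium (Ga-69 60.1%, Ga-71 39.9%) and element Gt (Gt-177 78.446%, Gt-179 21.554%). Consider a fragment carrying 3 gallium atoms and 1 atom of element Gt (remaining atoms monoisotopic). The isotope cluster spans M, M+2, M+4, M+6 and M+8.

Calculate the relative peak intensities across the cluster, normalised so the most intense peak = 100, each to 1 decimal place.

Gallium pattern (n=3): 0.2170818 : 0.4323576 : 0.2870394 : 0.0635212
Element Gt pattern (n=1): 0.78446 : 0.21554
Convolve the two distributions (both contribute in 2-u steps):
  M: 0.2170818×0.78446 = 0.170292
  M+2: 0.2170818×0.21554 + 0.4323576×0.78446 = 0.385957
  M+4: 0.4323576×0.21554 + 0.2870394×0.78446 = 0.318361
  M+6: 0.2870394×0.21554 + 0.0635212×0.78446 = 0.111698
  M+8: 0.0635212×0.21554 = 0.013691
Scale to base peak (0.385957) = 100: 44.1 : 100.0 : 82.5 : 28.9 : 3.5

44.1 : 100.0 : 82.5 : 28.9 : 3.5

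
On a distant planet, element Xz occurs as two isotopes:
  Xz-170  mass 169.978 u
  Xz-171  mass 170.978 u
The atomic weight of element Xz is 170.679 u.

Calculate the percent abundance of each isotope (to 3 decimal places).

Let x be the fractional abundance of Xz-170; then Xz-171 has abundance 1 − x.
169.978·x + 170.978·(1 − x) = 170.679
(169.978 − 170.978)·x = 170.679 − 170.978
x = -0.299 / -1.000 = 0.29900 → 29.900% Xz-170, 70.100% Xz-171.

Xz-170: 29.900%, Xz-171: 70.100%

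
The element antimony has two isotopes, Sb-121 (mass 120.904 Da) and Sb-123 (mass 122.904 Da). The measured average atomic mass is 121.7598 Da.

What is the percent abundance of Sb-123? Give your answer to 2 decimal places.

Let x be the fractional abundance of Sb-121; then Sb-123 has abundance 1 − x.
120.904·x + 122.904·(1 − x) = 121.7598
(120.904 − 122.904)·x = 121.7598 − 122.904
x = -1.1442 / -2.000 = 0.57210 → 57.21% Sb-121, 42.79% Sb-123.

42.79%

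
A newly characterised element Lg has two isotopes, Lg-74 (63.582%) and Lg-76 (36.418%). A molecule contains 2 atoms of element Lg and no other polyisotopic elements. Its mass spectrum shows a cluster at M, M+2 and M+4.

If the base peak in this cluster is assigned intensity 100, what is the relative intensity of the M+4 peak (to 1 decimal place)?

Binomial terms of (0.63582 + 0.36418)^2: M 0.4043, M+2 0.4631, M+4 0.1326 → M+2 is the base peak.
P(M+2) = C(2,1) × 0.63582^1 × 0.36418^1 = 2 × 0.63582 × 0.36418 = 0.463106 (base)
P(M+4) = C(2,2) × 0.63582^0 × 0.36418^2 = 1 × 1.0000 × 0.13262707 = 0.132627
Relative intensity = 0.132627 / 0.463106 × 100 = 28.6

28.6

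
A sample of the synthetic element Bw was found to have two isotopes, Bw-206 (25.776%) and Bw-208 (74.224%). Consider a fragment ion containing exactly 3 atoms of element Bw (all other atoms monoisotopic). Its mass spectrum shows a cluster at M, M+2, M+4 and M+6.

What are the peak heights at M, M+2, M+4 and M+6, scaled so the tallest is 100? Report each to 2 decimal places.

Expanding (0.25776 + 0.74224)^3:
P(M) = 0.25776^3 = 0.017126
P(M+2) = 3 × 0.25776^2 × 0.74224^1 = 0.147944
P(M+4) = 3 × 0.25776^1 × 0.74224^2 = 0.426016
P(M+6) = 0.74224^3 = 0.408915
The M+4 peak is largest (0.426016); scaling to 100 gives 4.02 : 34.73 : 100.00 : 95.99.

4.02 : 34.73 : 100.00 : 95.99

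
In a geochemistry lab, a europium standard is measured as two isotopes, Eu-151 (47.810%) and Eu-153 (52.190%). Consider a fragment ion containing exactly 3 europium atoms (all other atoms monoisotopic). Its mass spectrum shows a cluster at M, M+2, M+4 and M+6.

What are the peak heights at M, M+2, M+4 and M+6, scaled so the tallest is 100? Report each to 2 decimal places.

Expanding (0.47810 + 0.52190)^3:
P(M) = 0.47810^3 = 0.109284
P(M+2) = 3 × 0.47810^2 × 0.52190^1 = 0.357887
P(M+4) = 3 × 0.47810^1 × 0.52190^2 = 0.390674
P(M+6) = 0.52190^3 = 0.142155
The M+4 peak is largest (0.390674); scaling to 100 gives 27.97 : 91.61 : 100.00 : 36.39.

27.97 : 91.61 : 100.00 : 36.39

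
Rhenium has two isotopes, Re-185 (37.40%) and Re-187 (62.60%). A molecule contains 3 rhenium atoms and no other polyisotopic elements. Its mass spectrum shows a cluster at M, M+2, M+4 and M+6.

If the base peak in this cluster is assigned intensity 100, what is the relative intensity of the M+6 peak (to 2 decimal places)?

55.79

(0.3740 + 0.6260)^3 gives M 0.0523, M+2 0.2627, M+4 0.4397, M+6 0.2453; the largest is M+4.
P(M+4) = C(3,2) × 0.3740^1 × 0.6260^2 = 3 × 0.3740 × 0.391876 = 0.439685 (base)
P(M+6) = C(3,3) × 0.3740^0 × 0.6260^3 = 1 × 1.0000 × 0.24531438 = 0.245314
Relative intensity = 0.245314 / 0.439685 × 100 = 55.79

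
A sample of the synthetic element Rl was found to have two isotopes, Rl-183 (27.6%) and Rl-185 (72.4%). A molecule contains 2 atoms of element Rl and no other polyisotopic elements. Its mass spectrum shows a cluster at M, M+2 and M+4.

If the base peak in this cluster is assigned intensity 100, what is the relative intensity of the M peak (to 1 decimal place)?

14.5

Term probabilities: M 0.0762, M+2 0.3996, M+4 0.5242. Base peak = M+4.
P(M+4) = C(2,2) × 0.276^0 × 0.724^2 = 1 × 1.0000 × 0.524176 = 0.524176 (base)
P(M) = C(2,0) × 0.276^2 × 0.724^0 = 1 × 0.076176 × 1.0000 = 0.076176
Relative intensity = 0.076176 / 0.524176 × 100 = 14.5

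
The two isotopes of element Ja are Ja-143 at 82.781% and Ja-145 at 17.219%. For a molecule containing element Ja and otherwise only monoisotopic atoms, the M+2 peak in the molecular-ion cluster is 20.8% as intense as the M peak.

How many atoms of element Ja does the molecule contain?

For n independent Ja atoms, I(M+2)/I(M) = n · (abundance Ja-145) / (abundance Ja-143) = n · 0.17219/0.82781.
n = 0.208 × 0.82781/0.17219 = 1.00 ≈ 1

1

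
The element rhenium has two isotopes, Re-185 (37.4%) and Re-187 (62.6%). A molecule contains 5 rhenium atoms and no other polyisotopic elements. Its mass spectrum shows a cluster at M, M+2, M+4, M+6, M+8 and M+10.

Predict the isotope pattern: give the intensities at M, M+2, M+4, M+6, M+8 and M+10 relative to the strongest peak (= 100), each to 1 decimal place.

2.1 : 17.8 : 59.7 : 100.0 : 83.7 : 28.0

The 5 Re atoms are independent, so intensities follow the terms of (0.374 + 0.626)^5.
P(M) = 0.374^5 = 0.007317
P(M+2) = 5 × 0.374^4 × 0.626^1 = 0.061239
P(M+4) = 10 × 0.374^3 × 0.626^2 = 0.205005
P(M+6) = 10 × 0.374^2 × 0.626^3 = 0.343136
P(M+8) = 5 × 0.374^1 × 0.626^4 = 0.287170
P(M+10) = 0.626^5 = 0.096133
The M+6 peak is largest (0.343136); scaling to 100 gives 2.1 : 17.8 : 59.7 : 100.0 : 83.7 : 28.0.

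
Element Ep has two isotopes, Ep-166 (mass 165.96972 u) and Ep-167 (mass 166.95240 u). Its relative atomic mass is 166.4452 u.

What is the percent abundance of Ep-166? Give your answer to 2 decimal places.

51.61%

With x = fraction of Ep-166 (so Ep-167 is 1 − x):
165.96972·x + 166.95240·(1 − x) = 166.4452
(165.96972 − 166.95240)·x = 166.4452 − 166.95240
x = -0.50720 / -0.98268 = 0.51614 → 51.61% Ep-166, 48.39% Ep-167.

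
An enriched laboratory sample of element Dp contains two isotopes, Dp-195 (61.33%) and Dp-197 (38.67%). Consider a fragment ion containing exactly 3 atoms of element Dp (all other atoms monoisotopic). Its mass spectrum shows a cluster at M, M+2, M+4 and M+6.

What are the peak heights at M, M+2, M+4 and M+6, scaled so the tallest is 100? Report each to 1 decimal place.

Each Dp atom is independently Dp-195 (p = 0.6133) or Dp-197 (q = 0.3867); the cluster is the binomial expansion (p + q)^3.
P(M) = 0.6133^3 = 0.230685
P(M+2) = 3 × 0.6133^2 × 0.3867^1 = 0.436356
P(M+4) = 3 × 0.6133^1 × 0.3867^2 = 0.275133
P(M+6) = 0.3867^3 = 0.057826
The M+2 peak is largest (0.436356); scaling to 100 gives 52.9 : 100.0 : 63.1 : 13.3.

52.9 : 100.0 : 63.1 : 13.3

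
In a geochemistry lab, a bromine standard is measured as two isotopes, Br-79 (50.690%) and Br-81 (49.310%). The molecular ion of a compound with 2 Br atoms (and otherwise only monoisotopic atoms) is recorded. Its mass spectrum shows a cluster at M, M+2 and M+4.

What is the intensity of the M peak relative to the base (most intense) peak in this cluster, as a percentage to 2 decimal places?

51.40%

(0.50690 + 0.49310)^2 gives M 0.2569, M+2 0.4999, M+4 0.2431; the largest is M+2.
P(M+2) = C(2,1) × 0.50690^1 × 0.49310^1 = 2 × 0.5069 × 0.4931 = 0.499905 (base)
P(M) = C(2,0) × 0.50690^2 × 0.49310^0 = 1 × 0.25694761 × 1.0000 = 0.256948
Relative intensity = 0.256948 / 0.499905 × 100 = 51.40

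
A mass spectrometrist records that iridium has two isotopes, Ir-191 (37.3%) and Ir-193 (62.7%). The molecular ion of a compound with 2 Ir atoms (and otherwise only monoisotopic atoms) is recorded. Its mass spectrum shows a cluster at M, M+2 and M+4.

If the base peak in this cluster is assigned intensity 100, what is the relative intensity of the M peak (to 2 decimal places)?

29.74

Binomial terms of (0.373 + 0.627)^2: M 0.1391, M+2 0.4677, M+4 0.3931 → M+2 is the base peak.
P(M+2) = C(2,1) × 0.373^1 × 0.627^1 = 2 × 0.3730 × 0.6270 = 0.467742 (base)
P(M) = C(2,0) × 0.373^2 × 0.627^0 = 1 × 0.139129 × 1.0000 = 0.139129
Relative intensity = 0.139129 / 0.467742 × 100 = 29.74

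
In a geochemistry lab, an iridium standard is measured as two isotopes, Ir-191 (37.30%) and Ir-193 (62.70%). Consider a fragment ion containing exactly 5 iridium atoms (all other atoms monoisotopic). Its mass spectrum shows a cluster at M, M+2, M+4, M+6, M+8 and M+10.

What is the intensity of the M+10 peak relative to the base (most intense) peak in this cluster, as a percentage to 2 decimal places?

Term probabilities: M 0.0072, M+2 0.0607, M+4 0.2040, M+6 0.3429, M+8 0.2882, M+10 0.0969. Base peak = M+6.
P(M+6) = C(5,3) × 0.3730^2 × 0.6270^3 = 10 × 0.139129 × 0.24649188 = 0.342942 (base)
P(M+10) = C(5,5) × 0.3730^0 × 0.6270^5 = 1 × 1.0000 × 0.09690311 = 0.096903
Relative intensity = 0.096903 / 0.342942 × 100 = 28.26

28.26%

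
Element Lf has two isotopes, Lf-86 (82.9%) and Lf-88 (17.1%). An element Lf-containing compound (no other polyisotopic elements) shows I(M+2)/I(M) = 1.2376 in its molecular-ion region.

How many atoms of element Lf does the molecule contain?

6

With n Lf atoms, P(M+2)/P(M) = C(n,1)·p^(n−1)q / p^n = n·q/p = n · 0.171/0.829.
n = 1.2376 × 0.829/0.171 = 6.00 ≈ 6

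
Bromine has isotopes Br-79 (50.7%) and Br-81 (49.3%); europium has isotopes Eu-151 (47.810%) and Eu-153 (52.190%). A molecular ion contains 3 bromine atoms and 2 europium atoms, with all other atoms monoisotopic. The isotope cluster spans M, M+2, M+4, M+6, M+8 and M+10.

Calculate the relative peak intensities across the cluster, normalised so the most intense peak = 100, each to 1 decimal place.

9.4 : 48.2 : 98.2 : 100.0 : 50.9 : 10.3

Bromine pattern (n=3): 0.13032384 : 0.38017547 : 0.36967753 : 0.11982316
Europium pattern (n=2): 0.22857961 : 0.49904078 : 0.27237961
Convolve the two distributions (both contribute in 2-u steps):
  M: 0.13032384×0.22857961 = 0.029789
  M+2: 0.13032384×0.49904078 + 0.38017547×0.22857961 = 0.151937
  M+4: 0.13032384×0.27237961 + 0.38017547×0.49904078 + 0.36967753×0.22857961 = 0.309721
  M+6: 0.38017547×0.27237961 + 0.36967753×0.49904078 + 0.11982316×0.22857961 = 0.315425
  M+8: 0.36967753×0.27237961 + 0.11982316×0.49904078 = 0.160489
  M+10: 0.11982316×0.27237961 = 0.032637
Scale to base peak (0.315425) = 100: 9.4 : 48.2 : 98.2 : 100.0 : 50.9 : 10.3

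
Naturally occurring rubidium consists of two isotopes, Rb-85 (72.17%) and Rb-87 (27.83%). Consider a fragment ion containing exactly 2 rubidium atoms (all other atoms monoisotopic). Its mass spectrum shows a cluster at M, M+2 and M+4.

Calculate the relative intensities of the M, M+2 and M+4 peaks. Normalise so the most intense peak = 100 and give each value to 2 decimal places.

100.00 : 77.12 : 14.87

Each Rb atom is independently Rb-85 (p = 0.7217) or Rb-87 (q = 0.2783); the cluster is the binomial expansion (p + q)^2.
P(M) = 0.7217^2 = 0.520851
P(M+2) = 2 × 0.7217^1 × 0.2783^1 = 0.401698
P(M+4) = 0.2783^2 = 0.077451
The M peak is largest (0.520851); scaling to 100 gives 100.00 : 77.12 : 14.87.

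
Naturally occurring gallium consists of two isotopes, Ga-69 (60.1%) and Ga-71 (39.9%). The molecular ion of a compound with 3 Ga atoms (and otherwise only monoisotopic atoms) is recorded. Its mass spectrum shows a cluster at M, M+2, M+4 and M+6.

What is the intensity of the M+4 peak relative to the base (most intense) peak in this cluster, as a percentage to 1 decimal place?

Term probabilities: M 0.2171, M+2 0.4324, M+4 0.2870, M+6 0.0635. Base peak = M+2.
P(M+2) = C(3,1) × 0.601^2 × 0.399^1 = 3 × 0.361201 × 0.3990 = 0.432358 (base)
P(M+4) = C(3,2) × 0.601^1 × 0.399^2 = 3 × 0.6010 × 0.159201 = 0.287039
Relative intensity = 0.287039 / 0.432358 × 100 = 66.4

66.4%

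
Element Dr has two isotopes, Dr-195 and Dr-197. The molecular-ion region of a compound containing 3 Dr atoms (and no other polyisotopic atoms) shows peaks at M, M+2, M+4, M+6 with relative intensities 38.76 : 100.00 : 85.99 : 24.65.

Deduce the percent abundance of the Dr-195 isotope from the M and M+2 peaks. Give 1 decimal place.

53.8%

Write p for the Dr-195 fraction. I(M+2)/I(M) = [C(3,1)·p^2·(1−p)] / p^3 = 3·(1−p)/p = 100.00/38.76 = 2.5800
(1−p)/p = 2.5800/3 = 0.8600  ⇒  p = 1/(1 + 0.8600) = 0.5376
Dr-195: 53.8%, Dr-197: 46.2%.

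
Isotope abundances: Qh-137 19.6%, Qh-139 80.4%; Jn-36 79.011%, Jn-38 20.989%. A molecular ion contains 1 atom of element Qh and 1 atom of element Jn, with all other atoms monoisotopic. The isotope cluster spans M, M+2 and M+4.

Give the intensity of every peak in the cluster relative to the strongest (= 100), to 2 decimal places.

22.90 : 100.00 : 24.95

Element Qh pattern (n=1): 0.1960 : 0.8040
Element Jn pattern (n=1): 0.79011 : 0.20989
Convolve the two distributions (both contribute in 2-u steps):
  M: 0.1960×0.79011 = 0.154862
  M+2: 0.1960×0.20989 + 0.8040×0.79011 = 0.676387
  M+4: 0.8040×0.20989 = 0.168752
Scale to base peak (0.676387) = 100: 22.90 : 100.00 : 24.95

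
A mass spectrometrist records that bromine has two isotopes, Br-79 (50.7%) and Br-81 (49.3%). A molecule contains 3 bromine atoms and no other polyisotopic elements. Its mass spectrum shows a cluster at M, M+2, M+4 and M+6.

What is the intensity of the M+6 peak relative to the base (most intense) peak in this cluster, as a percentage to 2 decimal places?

31.52%

Binomial terms of (0.507 + 0.493)^3: M 0.1303, M+2 0.3802, M+4 0.3697, M+6 0.1198 → M+2 is the base peak.
P(M+2) = C(3,1) × 0.507^2 × 0.493^1 = 3 × 0.257049 × 0.4930 = 0.380175 (base)
P(M+6) = C(3,3) × 0.507^0 × 0.493^3 = 1 × 1.0000 × 0.11982316 = 0.119823
Relative intensity = 0.119823 / 0.380175 × 100 = 31.52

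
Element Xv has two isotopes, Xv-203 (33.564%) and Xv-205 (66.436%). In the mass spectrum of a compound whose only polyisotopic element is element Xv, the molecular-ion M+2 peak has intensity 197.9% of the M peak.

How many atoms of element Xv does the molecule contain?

For n independent Xv atoms, I(M+2)/I(M) = n · (abundance Xv-205) / (abundance Xv-203) = n · 0.66436/0.33564.
n = 1.979 × 0.33564/0.66436 = 1.00 ≈ 1

1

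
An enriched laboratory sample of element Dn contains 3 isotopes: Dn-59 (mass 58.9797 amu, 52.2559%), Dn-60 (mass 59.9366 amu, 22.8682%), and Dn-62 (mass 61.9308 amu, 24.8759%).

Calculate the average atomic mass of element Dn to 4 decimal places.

Average mass = Σ (abundance × isotope mass) = 0.522559 × 58.9797 + 0.228682 × 59.9366 + 0.248759 × 61.9308
= 30.82037 + 13.70642 + 15.40584 = 59.93263 amu

59.9326 amu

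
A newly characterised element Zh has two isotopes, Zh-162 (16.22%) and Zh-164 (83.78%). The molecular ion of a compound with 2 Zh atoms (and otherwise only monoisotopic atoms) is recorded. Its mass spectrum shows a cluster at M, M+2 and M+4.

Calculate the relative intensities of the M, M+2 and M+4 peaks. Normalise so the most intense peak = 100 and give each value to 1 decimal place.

3.7 : 38.7 : 100.0

The 2 Zh atoms are independent, so intensities follow the terms of (0.1622 + 0.8378)^2.
P(M) = 0.1622^2 = 0.026309
P(M+2) = 2 × 0.1622^1 × 0.8378^1 = 0.271782
P(M+4) = 0.8378^2 = 0.701909
The M+4 peak is largest (0.701909); scaling to 100 gives 3.7 : 38.7 : 100.0.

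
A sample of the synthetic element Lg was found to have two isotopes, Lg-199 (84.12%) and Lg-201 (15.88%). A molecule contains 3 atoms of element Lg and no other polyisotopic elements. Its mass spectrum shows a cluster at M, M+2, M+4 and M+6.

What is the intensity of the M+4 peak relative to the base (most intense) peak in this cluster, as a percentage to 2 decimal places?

Binomial terms of (0.8412 + 0.1588)^3: M 0.5952, M+2 0.3371, M+4 0.0636, M+6 0.0040 → M is the base peak.
P(M) = C(3,0) × 0.8412^3 × 0.1588^0 = 1 × 0.59524779 × 1.0000 = 0.595248 (base)
P(M+4) = C(3,2) × 0.8412^1 × 0.1588^2 = 3 × 0.8412 × 0.02521744 = 0.063639
Relative intensity = 0.063639 / 0.595248 × 100 = 10.69

10.69%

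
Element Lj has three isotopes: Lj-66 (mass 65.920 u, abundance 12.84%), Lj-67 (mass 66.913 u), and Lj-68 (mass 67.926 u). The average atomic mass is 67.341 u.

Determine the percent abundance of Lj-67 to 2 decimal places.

Let x and y be the fractions of Lj-67 and Lj-68. Then x + y = 1 − 0.1284 = 0.8716 and 66.913x + 67.926y = 67.341 − 0.1284×65.920 = 58.876872.
Substituting: 66.913x + 67.926(0.8716 − x) = 58.876872
(66.913 − 67.926)x = -0.3274296  ⇒  x = 0.32323, y = 0.54837
Lj-67: 32.32%, Lj-68: 54.84%.

32.32%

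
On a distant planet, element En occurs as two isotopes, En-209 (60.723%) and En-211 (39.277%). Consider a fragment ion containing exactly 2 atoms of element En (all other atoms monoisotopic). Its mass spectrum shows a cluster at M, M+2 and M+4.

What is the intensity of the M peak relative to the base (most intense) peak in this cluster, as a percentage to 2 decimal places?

(0.60723 + 0.39277)^2 gives M 0.3687, M+2 0.4770, M+4 0.1543; the largest is M+2.
P(M+2) = C(2,1) × 0.60723^1 × 0.39277^1 = 2 × 0.60723 × 0.39277 = 0.477003 (base)
P(M) = C(2,0) × 0.60723^2 × 0.39277^0 = 1 × 0.36872827 × 1.0000 = 0.368728
Relative intensity = 0.368728 / 0.477003 × 100 = 77.30

77.30%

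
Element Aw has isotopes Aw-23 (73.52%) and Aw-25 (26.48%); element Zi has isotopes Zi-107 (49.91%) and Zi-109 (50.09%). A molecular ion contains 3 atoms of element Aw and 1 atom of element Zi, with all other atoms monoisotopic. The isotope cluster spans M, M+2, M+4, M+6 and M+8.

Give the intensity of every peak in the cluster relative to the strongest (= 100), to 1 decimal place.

Element Aw pattern (n=3): 0.3973896 : 0.42938833 : 0.15465455 : 0.01856752
Element Zi pattern (n=1): 0.4991 : 0.5009
Convolve the two distributions (both contribute in 2-u steps):
  M: 0.3973896×0.4991 = 0.198337
  M+2: 0.3973896×0.5009 + 0.42938833×0.4991 = 0.413360
  M+4: 0.42938833×0.5009 + 0.15465455×0.4991 = 0.292269
  M+6: 0.15465455×0.5009 + 0.01856752×0.4991 = 0.086734
  M+8: 0.01856752×0.5009 = 0.009300
Scale to base peak (0.413360) = 100: 48.0 : 100.0 : 70.7 : 21.0 : 2.2

48.0 : 100.0 : 70.7 : 21.0 : 2.2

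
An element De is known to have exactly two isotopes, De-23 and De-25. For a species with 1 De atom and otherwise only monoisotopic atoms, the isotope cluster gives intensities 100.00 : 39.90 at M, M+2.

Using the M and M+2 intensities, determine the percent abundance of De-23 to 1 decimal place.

Write p for the De-23 fraction. I(M+2)/I(M) = [C(1,1)·p^0·(1−p)] / p^1 = 1·(1−p)/p = 39.90/100.00 = 0.3990
(1−p)/p = 0.3990/1 = 0.3990  ⇒  p = 1/(1 + 0.3990) = 0.7148
De-23: 71.5%, De-25: 28.5%.

71.5%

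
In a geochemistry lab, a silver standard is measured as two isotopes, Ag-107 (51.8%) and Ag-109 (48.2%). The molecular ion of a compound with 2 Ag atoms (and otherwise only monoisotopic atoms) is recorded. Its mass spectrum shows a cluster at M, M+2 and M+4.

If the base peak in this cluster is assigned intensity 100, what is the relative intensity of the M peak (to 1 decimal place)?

53.7

Binomial terms of (0.518 + 0.482)^2: M 0.2683, M+2 0.4994, M+4 0.2323 → M+2 is the base peak.
P(M+2) = C(2,1) × 0.518^1 × 0.482^1 = 2 × 0.5180 × 0.4820 = 0.499352 (base)
P(M) = C(2,0) × 0.518^2 × 0.482^0 = 1 × 0.268324 × 1.0000 = 0.268324
Relative intensity = 0.268324 / 0.499352 × 100 = 53.7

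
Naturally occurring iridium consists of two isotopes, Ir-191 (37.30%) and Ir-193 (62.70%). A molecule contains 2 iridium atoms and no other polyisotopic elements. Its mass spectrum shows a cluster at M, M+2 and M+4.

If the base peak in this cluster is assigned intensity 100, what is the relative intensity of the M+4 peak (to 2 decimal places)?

84.05

(0.3730 + 0.6270)^2 gives M 0.1391, M+2 0.4677, M+4 0.3931; the largest is M+2.
P(M+2) = C(2,1) × 0.3730^1 × 0.6270^1 = 2 × 0.3730 × 0.6270 = 0.467742 (base)
P(M+4) = C(2,2) × 0.3730^0 × 0.6270^2 = 1 × 1.0000 × 0.393129 = 0.393129
Relative intensity = 0.393129 / 0.467742 × 100 = 84.05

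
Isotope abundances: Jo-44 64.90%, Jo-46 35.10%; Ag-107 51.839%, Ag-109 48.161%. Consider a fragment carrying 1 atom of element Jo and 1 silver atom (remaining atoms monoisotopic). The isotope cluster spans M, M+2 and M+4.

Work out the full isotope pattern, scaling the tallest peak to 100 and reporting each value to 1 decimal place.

Element Jo pattern (n=1): 0.6490 : 0.3510
Silver pattern (n=1): 0.51839 : 0.48161
Convolve the two distributions (both contribute in 2-u steps):
  M: 0.6490×0.51839 = 0.336435
  M+2: 0.6490×0.48161 + 0.3510×0.51839 = 0.494520
  M+4: 0.3510×0.48161 = 0.169045
Scale to base peak (0.494520) = 100: 68.0 : 100.0 : 34.2

68.0 : 100.0 : 34.2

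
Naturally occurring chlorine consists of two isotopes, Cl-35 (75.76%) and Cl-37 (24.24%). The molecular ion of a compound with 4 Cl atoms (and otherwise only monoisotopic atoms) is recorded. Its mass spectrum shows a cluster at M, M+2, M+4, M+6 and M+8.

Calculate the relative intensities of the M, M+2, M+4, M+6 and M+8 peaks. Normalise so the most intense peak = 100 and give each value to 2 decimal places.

The 4 Cl atoms are independent, so intensities follow the terms of (0.7576 + 0.2424)^4.
P(M) = 0.7576^4 = 0.329428
P(M+2) = 4 × 0.7576^3 × 0.2424^1 = 0.421612
P(M+4) = 6 × 0.7576^2 × 0.2424^2 = 0.202347
P(M+6) = 4 × 0.7576^1 × 0.2424^3 = 0.043162
P(M+8) = 0.2424^4 = 0.003452
The M+2 peak is largest (0.421612); scaling to 100 gives 78.14 : 100.00 : 47.99 : 10.24 : 0.82.

78.14 : 100.00 : 47.99 : 10.24 : 0.82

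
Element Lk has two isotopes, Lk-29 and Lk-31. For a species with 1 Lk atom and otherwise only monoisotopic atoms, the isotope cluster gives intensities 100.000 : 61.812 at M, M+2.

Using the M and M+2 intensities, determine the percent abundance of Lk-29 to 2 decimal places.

61.80%

If p is the fraction of Lk that is Lk-29, then I(M+2)/I(M) = [C(1,1)·p^0·(1−p)] / p^1 = 1·(1−p)/p = 61.812/100.000 = 0.6181
(1−p)/p = 0.6181/1 = 0.6181  ⇒  p = 1/(1 + 0.6181) = 0.6180
Lk-29: 61.80%, Lk-31: 38.20%.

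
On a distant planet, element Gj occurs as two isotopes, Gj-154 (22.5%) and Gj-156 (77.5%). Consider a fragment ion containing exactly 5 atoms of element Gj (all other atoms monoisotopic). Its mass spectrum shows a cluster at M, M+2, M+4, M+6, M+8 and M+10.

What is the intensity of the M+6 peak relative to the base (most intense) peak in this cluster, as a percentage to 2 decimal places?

Binomial terms of (0.225 + 0.775)^5: M 0.0006, M+2 0.0099, M+4 0.0684, M+6 0.2357, M+8 0.4058, M+10 0.2796 → M+8 is the base peak.
P(M+8) = C(5,4) × 0.225^1 × 0.775^4 = 5 × 0.2250 × 0.36075039 = 0.405844 (base)
P(M+6) = C(5,3) × 0.225^2 × 0.775^3 = 10 × 0.050625 × 0.46548438 = 0.235651
Relative intensity = 0.235651 / 0.405844 × 100 = 58.06

58.06%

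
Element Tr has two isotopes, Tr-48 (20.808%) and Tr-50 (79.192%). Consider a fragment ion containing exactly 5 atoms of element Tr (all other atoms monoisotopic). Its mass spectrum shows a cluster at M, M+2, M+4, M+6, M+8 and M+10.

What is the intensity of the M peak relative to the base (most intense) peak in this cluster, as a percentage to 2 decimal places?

0.10%

(0.20808 + 0.79192)^5 gives M 0.0004, M+2 0.0074, M+4 0.0565, M+6 0.2150, M+8 0.4092, M+10 0.3115; the largest is M+8.
P(M+8) = C(5,4) × 0.20808^1 × 0.79192^4 = 5 × 0.20808 × 0.39330118 = 0.409191 (base)
P(M) = C(5,0) × 0.20808^5 × 0.79192^0 = 1 × 0.00039008 × 1.0000 = 0.000390
Relative intensity = 0.000390 / 0.409191 × 100 = 0.10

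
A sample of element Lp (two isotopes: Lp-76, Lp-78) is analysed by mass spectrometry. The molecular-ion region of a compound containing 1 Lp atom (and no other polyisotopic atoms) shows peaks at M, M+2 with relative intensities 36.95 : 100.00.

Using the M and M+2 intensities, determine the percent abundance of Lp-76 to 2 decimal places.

Write p for the Lp-76 fraction. I(M+2)/I(M) = [C(1,1)·p^0·(1−p)] / p^1 = 1·(1−p)/p = 100.00/36.95 = 2.7064
(1−p)/p = 2.7064/1 = 2.7064  ⇒  p = 1/(1 + 2.7064) = 0.2698
Lp-76: 26.98%, Lp-78: 73.02%.

26.98%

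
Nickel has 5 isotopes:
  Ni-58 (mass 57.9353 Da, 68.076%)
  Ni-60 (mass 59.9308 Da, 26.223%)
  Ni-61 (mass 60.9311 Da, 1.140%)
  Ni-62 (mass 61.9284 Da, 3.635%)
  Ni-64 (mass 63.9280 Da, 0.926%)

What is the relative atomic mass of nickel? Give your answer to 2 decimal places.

58.69 Da

Average mass = Σ (abundance × isotope mass) = 0.68076 × 57.9353 + 0.26223 × 59.9308 + 0.01140 × 60.9311 + 0.03635 × 61.9284 + 0.00926 × 63.9280
= 39.44003 + 15.71565 + 0.69461 + 2.25110 + 0.59197 = 58.69336 Da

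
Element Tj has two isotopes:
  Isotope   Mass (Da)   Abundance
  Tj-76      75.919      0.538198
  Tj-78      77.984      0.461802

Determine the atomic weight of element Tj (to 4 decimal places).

76.8726 Da

Average mass = Σ (abundance × isotope mass) = 0.538198 × 75.919 + 0.461802 × 77.984
= 40.85945 + 36.01317 = 76.87262 Da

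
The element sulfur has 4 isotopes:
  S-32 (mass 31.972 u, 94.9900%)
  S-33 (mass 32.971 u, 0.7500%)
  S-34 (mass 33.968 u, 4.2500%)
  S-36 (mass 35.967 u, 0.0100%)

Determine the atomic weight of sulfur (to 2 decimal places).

Weight each isotope mass by its fractional abundance: 0.949900 × 31.972 + 0.007500 × 32.971 + 0.042500 × 33.968 + 0.000100 × 35.967
= 30.3702 + 0.2473 + 1.4436 + 0.0036 = 32.0647 u

32.06 u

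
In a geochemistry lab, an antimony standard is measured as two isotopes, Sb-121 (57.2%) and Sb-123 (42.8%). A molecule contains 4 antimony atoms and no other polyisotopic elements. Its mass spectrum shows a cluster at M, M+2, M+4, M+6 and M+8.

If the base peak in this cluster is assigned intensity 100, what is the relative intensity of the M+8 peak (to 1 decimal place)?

(0.572 + 0.428)^4 gives M 0.1070, M+2 0.3204, M+4 0.3596, M+6 0.1794, M+8 0.0336; the largest is M+4.
P(M+4) = C(4,2) × 0.572^2 × 0.428^2 = 6 × 0.327184 × 0.183184 = 0.359609 (base)
P(M+8) = C(4,4) × 0.572^0 × 0.428^4 = 1 × 1.0000 × 0.03355638 = 0.033556
Relative intensity = 0.033556 / 0.359609 × 100 = 9.3

9.3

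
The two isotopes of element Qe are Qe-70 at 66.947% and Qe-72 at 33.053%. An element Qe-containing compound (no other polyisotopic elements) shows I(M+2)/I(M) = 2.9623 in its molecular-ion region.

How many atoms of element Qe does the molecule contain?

With n Qe atoms, P(M+2)/P(M) = C(n,1)·p^(n−1)q / p^n = n·q/p = n · 0.33053/0.66947.
n = 2.9623 × 0.66947/0.33053 = 6.00 ≈ 6

6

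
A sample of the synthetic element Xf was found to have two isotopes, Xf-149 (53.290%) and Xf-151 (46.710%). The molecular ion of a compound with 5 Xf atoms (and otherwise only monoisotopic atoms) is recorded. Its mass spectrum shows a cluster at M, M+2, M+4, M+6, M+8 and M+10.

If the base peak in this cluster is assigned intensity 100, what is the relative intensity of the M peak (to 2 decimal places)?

13.02

(0.53290 + 0.46710)^5 gives M 0.0430, M+2 0.1883, M+4 0.3302, M+6 0.2894, M+8 0.1268, M+10 0.0222; the largest is M+4.
P(M+4) = C(5,2) × 0.53290^3 × 0.46710^2 = 10 × 0.15133423 × 0.21818241 = 0.330185 (base)
P(M) = C(5,0) × 0.53290^5 × 0.46710^0 = 1 × 0.04297626 × 1.0000 = 0.042976
Relative intensity = 0.042976 / 0.330185 × 100 = 13.02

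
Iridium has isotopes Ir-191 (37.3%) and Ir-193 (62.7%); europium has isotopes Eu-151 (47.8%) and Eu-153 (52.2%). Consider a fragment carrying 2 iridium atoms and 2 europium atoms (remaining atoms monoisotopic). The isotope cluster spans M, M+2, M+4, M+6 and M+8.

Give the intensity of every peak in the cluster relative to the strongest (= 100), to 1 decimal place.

8.8 : 48.8 : 100.0 : 89.6 : 29.7

Iridium pattern (n=2): 0.139129 : 0.467742 : 0.393129
Europium pattern (n=2): 0.228484 : 0.499032 : 0.272484
Convolve the two distributions (both contribute in 2-u steps):
  M: 0.139129×0.228484 = 0.031789
  M+2: 0.139129×0.499032 + 0.467742×0.228484 = 0.176301
  M+4: 0.139129×0.272484 + 0.467742×0.499032 + 0.393129×0.228484 = 0.361152
  M+6: 0.467742×0.272484 + 0.393129×0.499032 = 0.323636
  M+8: 0.393129×0.272484 = 0.107121
Scale to base peak (0.361152) = 100: 8.8 : 48.8 : 100.0 : 89.6 : 29.7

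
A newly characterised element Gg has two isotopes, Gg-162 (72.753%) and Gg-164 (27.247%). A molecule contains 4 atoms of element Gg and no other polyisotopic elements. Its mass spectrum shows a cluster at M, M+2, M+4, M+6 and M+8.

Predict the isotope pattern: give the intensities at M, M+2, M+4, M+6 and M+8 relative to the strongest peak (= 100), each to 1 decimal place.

Each Gg atom is independently Gg-162 (p = 0.72753) or Gg-164 (q = 0.27247); the cluster is the binomial expansion (p + q)^4.
P(M) = 0.72753^4 = 0.280158
P(M+2) = 4 × 0.72753^3 × 0.27247^1 = 0.419693
P(M+4) = 6 × 0.72753^2 × 0.27247^2 = 0.235771
P(M+6) = 4 × 0.72753^1 × 0.27247^3 = 0.058866
P(M+8) = 0.27247^4 = 0.005512
The M+2 peak is largest (0.419693); scaling to 100 gives 66.8 : 100.0 : 56.2 : 14.0 : 1.3.

66.8 : 100.0 : 56.2 : 14.0 : 1.3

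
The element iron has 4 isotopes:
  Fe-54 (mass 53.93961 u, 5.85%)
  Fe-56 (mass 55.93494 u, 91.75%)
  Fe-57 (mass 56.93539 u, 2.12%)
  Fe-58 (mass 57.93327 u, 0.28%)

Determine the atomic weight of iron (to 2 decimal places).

55.85 u

Ar = Σ fᵢ·mᵢ = 0.0585 × 53.93961 + 0.9175 × 55.93494 + 0.0212 × 56.93539 + 0.0028 × 57.93327
= 3.155467 + 51.320307 + 1.207030 + 0.162213 = 55.845017 u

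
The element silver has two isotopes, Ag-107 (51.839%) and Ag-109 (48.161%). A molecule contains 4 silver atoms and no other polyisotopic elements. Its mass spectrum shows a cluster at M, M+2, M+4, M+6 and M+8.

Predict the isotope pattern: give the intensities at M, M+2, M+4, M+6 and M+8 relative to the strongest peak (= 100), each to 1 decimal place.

19.3 : 71.8 : 100.0 : 61.9 : 14.4

The 4 Ag atoms are independent, so intensities follow the terms of (0.51839 + 0.48161)^4.
P(M) = 0.51839^4 = 0.072215
P(M+2) = 4 × 0.51839^3 × 0.48161^1 = 0.268365
P(M+4) = 6 × 0.51839^2 × 0.48161^2 = 0.373986
P(M+6) = 4 × 0.51839^1 × 0.48161^3 = 0.231634
P(M+8) = 0.48161^4 = 0.053800
The M+4 peak is largest (0.373986); scaling to 100 gives 19.3 : 71.8 : 100.0 : 61.9 : 14.4.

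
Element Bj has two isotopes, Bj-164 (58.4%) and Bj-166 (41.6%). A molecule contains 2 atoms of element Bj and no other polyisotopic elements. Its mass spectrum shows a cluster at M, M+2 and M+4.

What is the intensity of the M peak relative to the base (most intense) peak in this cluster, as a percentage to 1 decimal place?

Binomial terms of (0.584 + 0.416)^2: M 0.3411, M+2 0.4859, M+4 0.1731 → M+2 is the base peak.
P(M+2) = C(2,1) × 0.584^1 × 0.416^1 = 2 × 0.5840 × 0.4160 = 0.485888 (base)
P(M) = C(2,0) × 0.584^2 × 0.416^0 = 1 × 0.341056 × 1.0000 = 0.341056
Relative intensity = 0.341056 / 0.485888 × 100 = 70.2

70.2%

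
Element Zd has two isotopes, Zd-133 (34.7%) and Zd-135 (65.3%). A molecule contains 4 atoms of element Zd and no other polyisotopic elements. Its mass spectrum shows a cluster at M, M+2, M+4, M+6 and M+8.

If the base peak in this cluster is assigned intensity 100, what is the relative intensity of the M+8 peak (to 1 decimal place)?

47.0

Term probabilities: M 0.0145, M+2 0.1091, M+4 0.3081, M+6 0.3865, M+8 0.1818. Base peak = M+6.
P(M+6) = C(4,3) × 0.347^1 × 0.653^3 = 4 × 0.3470 × 0.27844508 = 0.386482 (base)
P(M+8) = C(4,4) × 0.347^0 × 0.653^4 = 1 × 1.0000 × 0.18182464 = 0.181825
Relative intensity = 0.181825 / 0.386482 × 100 = 47.0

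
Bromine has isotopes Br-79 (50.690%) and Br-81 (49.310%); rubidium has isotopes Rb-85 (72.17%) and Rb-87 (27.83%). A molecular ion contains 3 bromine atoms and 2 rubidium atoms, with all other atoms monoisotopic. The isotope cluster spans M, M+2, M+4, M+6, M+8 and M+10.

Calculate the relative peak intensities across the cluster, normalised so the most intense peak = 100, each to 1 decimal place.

19.1 : 70.4 : 100.0 : 67.7 : 21.6 : 2.6

Bromine pattern (n=3): 0.13024674 : 0.3801026 : 0.36975457 : 0.11989609
Rubidium pattern (n=2): 0.52085089 : 0.40169822 : 0.07745089
Convolve the two distributions (both contribute in 2-u steps):
  M: 0.13024674×0.52085089 = 0.067839
  M+2: 0.13024674×0.40169822 + 0.3801026×0.52085089 = 0.250297
  M+4: 0.13024674×0.07745089 + 0.3801026×0.40169822 + 0.36975457×0.52085089 = 0.355361
  M+6: 0.3801026×0.07745089 + 0.36975457×0.40169822 + 0.11989609×0.52085089 = 0.240417
  M+8: 0.36975457×0.07745089 + 0.11989609×0.40169822 = 0.076800
  M+10: 0.11989609×0.07745089 = 0.009286
Scale to base peak (0.355361) = 100: 19.1 : 70.4 : 100.0 : 67.7 : 21.6 : 2.6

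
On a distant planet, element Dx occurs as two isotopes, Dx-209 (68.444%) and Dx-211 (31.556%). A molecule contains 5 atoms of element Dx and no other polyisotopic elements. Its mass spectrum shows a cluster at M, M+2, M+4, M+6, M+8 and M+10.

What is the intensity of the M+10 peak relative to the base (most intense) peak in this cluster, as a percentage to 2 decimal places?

0.90%

Binomial terms of (0.68444 + 0.31556)^5: M 0.1502, M+2 0.3463, M+4 0.3193, M+6 0.1472, M+8 0.0339, M+10 0.0031 → M+2 is the base peak.
P(M+2) = C(5,1) × 0.68444^4 × 0.31556^1 = 5 × 0.219453 × 0.31556 = 0.346253 (base)
P(M+10) = C(5,5) × 0.68444^0 × 0.31556^5 = 1 × 1.0000 × 0.00312903 = 0.003129
Relative intensity = 0.003129 / 0.346253 × 100 = 0.90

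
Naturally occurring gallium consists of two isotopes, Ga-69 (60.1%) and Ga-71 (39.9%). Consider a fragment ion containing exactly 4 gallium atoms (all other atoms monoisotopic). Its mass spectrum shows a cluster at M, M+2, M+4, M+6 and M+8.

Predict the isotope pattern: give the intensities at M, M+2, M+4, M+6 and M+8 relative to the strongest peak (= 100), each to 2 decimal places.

37.66 : 100.00 : 99.58 : 44.08 : 7.32

Each Ga atom is independently Ga-69 (p = 0.601) or Ga-71 (q = 0.399); the cluster is the binomial expansion (p + q)^4.
P(M) = 0.601^4 = 0.130466
P(M+2) = 4 × 0.601^3 × 0.399^1 = 0.346463
P(M+4) = 6 × 0.601^2 × 0.399^2 = 0.345021
P(M+6) = 4 × 0.601^1 × 0.399^3 = 0.152705
P(M+8) = 0.399^4 = 0.025345
The M+2 peak is largest (0.346463); scaling to 100 gives 37.66 : 100.00 : 99.58 : 44.08 : 7.32.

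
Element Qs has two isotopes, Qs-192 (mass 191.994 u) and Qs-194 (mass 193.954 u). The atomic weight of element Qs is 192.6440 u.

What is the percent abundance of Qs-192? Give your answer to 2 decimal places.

66.84%

Let x be the fractional abundance of Qs-192; then Qs-194 has abundance 1 − x.
191.994·x + 193.954·(1 − x) = 192.6440
(191.994 − 193.954)·x = 192.6440 − 193.954
x = -1.3100 / -1.960 = 0.66837 → 66.84% Qs-192, 33.16% Qs-194.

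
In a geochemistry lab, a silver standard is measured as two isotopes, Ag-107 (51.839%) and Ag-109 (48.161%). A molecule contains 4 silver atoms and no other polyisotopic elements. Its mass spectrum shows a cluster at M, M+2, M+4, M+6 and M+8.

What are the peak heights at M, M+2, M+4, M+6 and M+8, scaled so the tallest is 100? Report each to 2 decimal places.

19.31 : 71.76 : 100.00 : 61.94 : 14.39

Expanding (0.51839 + 0.48161)^4:
P(M) = 0.51839^4 = 0.072215
P(M+2) = 4 × 0.51839^3 × 0.48161^1 = 0.268365
P(M+4) = 6 × 0.51839^2 × 0.48161^2 = 0.373986
P(M+6) = 4 × 0.51839^1 × 0.48161^3 = 0.231634
P(M+8) = 0.48161^4 = 0.053800
The M+4 peak is largest (0.373986); scaling to 100 gives 19.31 : 71.76 : 100.00 : 61.94 : 14.39.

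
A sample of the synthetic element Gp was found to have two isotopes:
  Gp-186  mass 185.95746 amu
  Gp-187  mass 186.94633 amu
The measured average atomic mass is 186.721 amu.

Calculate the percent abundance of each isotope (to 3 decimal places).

With x = fraction of Gp-186 (so Gp-187 is 1 − x):
185.95746·x + 186.94633·(1 − x) = 186.721
(185.95746 − 186.94633)·x = 186.721 − 186.94633
x = -0.22533 / -0.98887 = 0.22787 → 22.787% Gp-186, 77.213% Gp-187.

Gp-186: 22.787%, Gp-187: 77.213%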